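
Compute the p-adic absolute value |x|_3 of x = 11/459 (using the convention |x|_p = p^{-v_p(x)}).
|11/459|_3 = 27

Step 1 — compute v_3(x) by factoring powers of 3 out of the numerator and denominator: v_3(11/459) = -3. Step 2 — apply |x|_p = p^{-v_p(x)} = 3^{3} = 27.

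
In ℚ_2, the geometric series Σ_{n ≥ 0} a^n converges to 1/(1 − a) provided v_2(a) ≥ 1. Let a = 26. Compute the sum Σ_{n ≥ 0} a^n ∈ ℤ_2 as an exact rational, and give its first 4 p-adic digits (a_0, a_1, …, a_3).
Σ a^n = 1/(1 − a) = -1/25;  first 4 digits = (1, 1, 1, 0)

v_2(a) = 1 ≥ 1, so the series converges in ℤ_2 to 1/(1 − a) = 1/(1 − 26) = -1/25. Expand this rational in ℤ_2: compute digits iteratively via d_i = x_i mod 2, x_{i+1} = (x_i − d_i)/2. The first 4 digits are (1, 1, 1, 0).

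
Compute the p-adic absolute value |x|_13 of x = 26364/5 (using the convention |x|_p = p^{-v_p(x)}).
|26364/5|_13 = 1/2197

Step 1 — compute v_13(x) by factoring powers of 13 out of the numerator and denominator: v_13(26364/5) = 3. Step 2 — apply |x|_p = p^{-v_p(x)} = 13^{-3} = 1/2197.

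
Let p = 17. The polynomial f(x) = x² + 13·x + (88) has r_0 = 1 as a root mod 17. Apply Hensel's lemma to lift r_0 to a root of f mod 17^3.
r_2 = 1786 (mod 4913)

Hensel: r_{i+1} = r_i − f(r_i)·(f′(r_i))^{-1} mod 17^{i+2}, f′(x) = 2x + 13. Iterate:
  r_0 = 1 (mod 17)
  r_1 = 52 (mod 289)
  r_2 = 1786 (mod 4913)
Final: r = 1786 satisfies f(r) ≡ 0 mod 17^3.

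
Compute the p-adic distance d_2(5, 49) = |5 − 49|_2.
d_2(5, 49) = 1/4

Step 1 — x − y = 5 − 49 = -44. Step 2 — v_2(-44) = 2 (factor: -44 = −(2^2 · 11); the sign does not affect v_p). Step 3 — |x − y|_2 = 2^{-2} = 1/4.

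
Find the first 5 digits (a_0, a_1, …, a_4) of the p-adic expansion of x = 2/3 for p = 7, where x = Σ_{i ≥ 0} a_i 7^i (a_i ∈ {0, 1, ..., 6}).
(a_0, …, a_4) = (3, 2, 2, 2, 2)

v_7(2/3) = 0 (numerator and denominator both coprime to 7), so x ∈ ℤ_7^×. Compute digits iteratively via a_i = x_i mod 7, x_{i+1} = (x_i − a_i)/7, with x_0 = x:
  x_0 = 2/3;  a_0 = 3;  x_1 = (x_0 − 3)/7 = -1/3
  x_1 = -1/3;  a_1 = 2;  x_2 = (x_1 − 2)/7 = -1/3
  x_2 = -1/3;  a_2 = 2;  x_3 = (x_2 − 2)/7 = -1/3
  x_3 = -1/3;  a_3 = 2;  x_4 = (x_3 − 2)/7 = -1/3
  x_4 = -1/3;  a_4 = 2;  x_5 = (x_4 − 2)/7 = -1/3
Digits: (3, 2, 2, 2, 2).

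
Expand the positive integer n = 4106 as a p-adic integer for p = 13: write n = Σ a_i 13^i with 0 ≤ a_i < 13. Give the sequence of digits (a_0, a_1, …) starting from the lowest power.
(a_0, a_1, …) = (11, 3, 11, 1)

Repeated division by 13 gives the digits low-to-high: 4106 = 11 + 3·13^1 + 11·13^2 + 1·13^3. Digit sequence: (11, 3, 11, 1).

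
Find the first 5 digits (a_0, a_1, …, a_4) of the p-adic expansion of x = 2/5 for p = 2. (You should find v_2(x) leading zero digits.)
(a_0, …, a_4) = (0, 1, 0, 1, 1)

v_2(2/5) = 1, so a_0 = ... = a_0 = 0. Factor out: x = 2^1 · u with u = 1/5 a unit in ℤ_2. Expand u iteratively via a_{v+i} = u_i mod 2, u_{i+1} = (u_i − a_{v+i})/2:
  u_0 = 1/5;  a_1 = 1;  u_1 = (u_0 − 1)/2 = -2/5
  u_1 = -2/5;  a_2 = 0;  u_2 = (u_1 − 0)/2 = -1/5
  u_2 = -1/5;  a_3 = 1;  u_3 = (u_2 − 1)/2 = -3/5
  u_3 = -3/5;  a_4 = 1;  u_4 = (u_3 − 1)/2 = -4/5
Digits: (0, 1, 0, 1, 1).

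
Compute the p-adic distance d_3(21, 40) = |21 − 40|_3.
d_3(21, 40) = 1

Step 1 — x − y = 21 − 40 = -19. Step 2 — v_3(-19) = 0 (factor: -19 = −(3^0 · 19); the sign does not affect v_p). Step 3 — |x − y|_3 = 3^{0} = 1.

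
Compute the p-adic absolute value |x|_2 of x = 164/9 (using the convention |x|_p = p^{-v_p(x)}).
|164/9|_2 = 1/4

Step 1 — compute v_2(x) by factoring powers of 2 out of the numerator and denominator: v_2(164/9) = 2. Step 2 — apply |x|_p = p^{-v_p(x)} = 2^{-2} = 1/4.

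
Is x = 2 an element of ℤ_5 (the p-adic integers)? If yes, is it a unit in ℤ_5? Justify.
x ∈ ℤ_5^× (unit); v_5(x) = 0

ℤ_5 = {x ∈ ℚ_5 : v_5(x) ≥ 0} and ℤ_5^× = {x ∈ ℤ_5 : v_5(x) = 0}. Here v_5(2) = v_5(num) − v_5(den) = 0; compare against these criteria.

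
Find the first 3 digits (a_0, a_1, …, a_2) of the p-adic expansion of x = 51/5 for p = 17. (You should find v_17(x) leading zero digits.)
(a_0, …, a_2) = (0, 4, 10)

v_17(51/5) = 1, so a_0 = ... = a_0 = 0. Factor out: x = 17^1 · u with u = 3/5 a unit in ℤ_17. Expand u iteratively via a_{v+i} = u_i mod 17, u_{i+1} = (u_i − a_{v+i})/17:
  u_0 = 3/5;  a_1 = 4;  u_1 = (u_0 − 4)/17 = -1/5
  u_1 = -1/5;  a_2 = 10;  u_2 = (u_1 − 10)/17 = -3/5
Digits: (0, 4, 10).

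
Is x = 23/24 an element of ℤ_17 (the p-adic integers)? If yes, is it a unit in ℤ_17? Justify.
x ∈ ℤ_17^× (unit); v_17(x) = 0

ℤ_17 = {x ∈ ℚ_17 : v_17(x) ≥ 0} and ℤ_17^× = {x ∈ ℤ_17 : v_17(x) = 0}. Here v_17(23/24) = v_17(num) − v_17(den) = 0; compare against these criteria.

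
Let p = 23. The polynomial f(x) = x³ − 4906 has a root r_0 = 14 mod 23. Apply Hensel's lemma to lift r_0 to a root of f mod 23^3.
r_2 = 2337 (mod 12167)

Hensel: r_{i+1} = r_i − f(r_i)/f′(r_i) mod 23^{i+2}, where f′(x) = 3x². Iterate:
  r_0 = 14 (mod 23)
  r_1 = 221 (mod 529)
  r_2 = 2337 (mod 12167)
Final: r = 2337 with f(r) ≡ 0 mod 23^3.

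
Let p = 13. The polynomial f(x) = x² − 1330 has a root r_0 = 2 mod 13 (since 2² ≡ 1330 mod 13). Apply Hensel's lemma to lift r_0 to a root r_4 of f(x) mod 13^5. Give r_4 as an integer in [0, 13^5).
r_4 = 248172 (mod 371293)

Hensel's recurrence: r_{i+1} = r_i − f(r_i)·(f′(r_i))^{-1} mod 13^{i+2}, with f′(x) = 2x. Iterate:
  r_0 = 2 (mod 13)
  r_1 = 80 (mod 169)
  r_2 = 2108 (mod 2197)
  r_3 = 19684 (mod 28561)
  r_4 = 248172 (mod 371293)
Final: r_4 = 248172, and one checks f(r_4) ≡ 0 mod 13^5.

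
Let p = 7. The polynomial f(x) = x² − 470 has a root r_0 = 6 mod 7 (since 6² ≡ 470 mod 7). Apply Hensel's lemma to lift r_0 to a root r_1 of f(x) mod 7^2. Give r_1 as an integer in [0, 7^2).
r_1 = 34 (mod 49)

Hensel's recurrence: r_{i+1} = r_i − f(r_i)·(f′(r_i))^{-1} mod 7^{i+2}, with f′(x) = 2x. Iterate:
  r_0 = 6 (mod 7)
  r_1 = 34 (mod 49)
Final: r_1 = 34, and one checks f(r_1) ≡ 0 mod 7^2.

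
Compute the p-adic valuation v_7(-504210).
v_7(-504210) = 5

v_7(n) is the largest exponent k such that 7^k divides n. Factor out: -504210 = -7^5 · 30. (Sign doesn't affect v_p.) So v_7(-504210) = 5.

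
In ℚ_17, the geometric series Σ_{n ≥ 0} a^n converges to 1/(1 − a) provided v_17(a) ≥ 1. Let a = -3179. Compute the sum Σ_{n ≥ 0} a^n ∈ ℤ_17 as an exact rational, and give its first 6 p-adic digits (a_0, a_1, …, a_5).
Σ a^n = 1/(1 − a) = 1/3180;  first 6 digits = (1, 0, 6, 16, 1, 7)

v_17(a) = 2 ≥ 1, so the series converges in ℤ_17 to 1/(1 − a) = 1/(1 − (-3179)) = 1/3180. Expand this rational in ℤ_17: compute digits iteratively via d_i = x_i mod 17, x_{i+1} = (x_i − d_i)/17. The first 6 digits are (1, 0, 6, 16, 1, 7).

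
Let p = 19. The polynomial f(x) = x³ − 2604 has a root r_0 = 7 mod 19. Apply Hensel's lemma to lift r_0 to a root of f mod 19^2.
r_1 = 349 (mod 361)

Hensel: r_{i+1} = r_i − f(r_i)/f′(r_i) mod 19^{i+2}, where f′(x) = 3x². Iterate:
  r_0 = 7 (mod 19)
  r_1 = 349 (mod 361)
Final: r = 349 with f(r) ≡ 0 mod 19^2.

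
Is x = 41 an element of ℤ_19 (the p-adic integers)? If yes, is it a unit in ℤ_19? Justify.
x ∈ ℤ_19^× (unit); v_19(x) = 0

ℤ_19 = {x ∈ ℚ_19 : v_19(x) ≥ 0} and ℤ_19^× = {x ∈ ℤ_19 : v_19(x) = 0}. Here v_19(41) = v_19(num) − v_19(den) = 0; compare against these criteria.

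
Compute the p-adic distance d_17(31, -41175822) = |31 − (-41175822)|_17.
d_17(31, -41175822) = 1/1419857

Step 1 — x − y = 31 − (-41175822) = 41175853. Step 2 — v_17(41175853) = 5 (factor: 41175853 = (17^5 · 29); the sign does not affect v_p). Step 3 — |x − y|_17 = 17^{-5} = 1/1419857.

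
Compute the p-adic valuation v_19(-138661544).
v_19(-138661544) = 5

v_19(n) is the largest exponent k such that 19^k divides n. Factor out: -138661544 = -19^5 · 56. (Sign doesn't affect v_p.) So v_19(-138661544) = 5.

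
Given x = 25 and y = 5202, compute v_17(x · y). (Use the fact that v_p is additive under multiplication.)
v_17(130050) = 2

v_p(x) = 0 (factor: 25 = 17^0 · 25); v_p(y) = 2 (factor: 5202 = 17^2 · 18). Additivity: v_p(xy) = v_p(x) + v_p(y) = 0 + 2 = 2. (Direct check: xy = 130050 = 17^2 · (450).)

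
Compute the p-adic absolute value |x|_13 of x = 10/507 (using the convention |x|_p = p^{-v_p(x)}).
|10/507|_13 = 169

Step 1 — compute v_13(x) by factoring powers of 13 out of the numerator and denominator: v_13(10/507) = -2. Step 2 — apply |x|_p = p^{-v_p(x)} = 13^{2} = 169.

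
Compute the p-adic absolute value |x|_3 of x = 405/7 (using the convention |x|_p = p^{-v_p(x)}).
|405/7|_3 = 1/81

Step 1 — compute v_3(x) by factoring powers of 3 out of the numerator and denominator: v_3(405/7) = 4. Step 2 — apply |x|_p = p^{-v_p(x)} = 3^{-4} = 1/81.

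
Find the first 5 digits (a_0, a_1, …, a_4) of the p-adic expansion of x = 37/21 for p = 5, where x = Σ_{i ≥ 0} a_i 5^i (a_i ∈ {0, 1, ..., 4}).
(a_0, …, a_4) = (2, 4, 3, 4, 0)

v_5(37/21) = 0 (numerator and denominator both coprime to 5), so x ∈ ℤ_5^×. Compute digits iteratively via a_i = x_i mod 5, x_{i+1} = (x_i − a_i)/5, with x_0 = x:
  x_0 = 37/21;  a_0 = 2;  x_1 = (x_0 − 2)/5 = -1/21
  x_1 = -1/21;  a_1 = 4;  x_2 = (x_1 − 4)/5 = -17/21
  x_2 = -17/21;  a_2 = 3;  x_3 = (x_2 − 3)/5 = -16/21
  x_3 = -16/21;  a_3 = 4;  x_4 = (x_3 − 4)/5 = -20/21
  x_4 = -20/21;  a_4 = 0;  x_5 = (x_4 − 0)/5 = -4/21
Digits: (2, 4, 3, 4, 0).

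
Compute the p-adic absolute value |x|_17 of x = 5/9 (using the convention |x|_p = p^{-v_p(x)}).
|5/9|_17 = 1

Step 1 — compute v_17(x) by factoring powers of 17 out of the numerator and denominator: v_17(5/9) = 0. Step 2 — apply |x|_p = p^{-v_p(x)} = 17^{0} = 1.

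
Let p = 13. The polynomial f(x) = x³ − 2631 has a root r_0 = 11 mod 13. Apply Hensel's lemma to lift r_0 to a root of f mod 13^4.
r_3 = 10203 (mod 28561)

Hensel: r_{i+1} = r_i − f(r_i)/f′(r_i) mod 13^{i+2}, where f′(x) = 3x². Iterate:
  r_0 = 11 (mod 13)
  r_1 = 63 (mod 169)
  r_2 = 1415 (mod 2197)
  r_3 = 10203 (mod 28561)
Final: r = 10203 with f(r) ≡ 0 mod 13^4.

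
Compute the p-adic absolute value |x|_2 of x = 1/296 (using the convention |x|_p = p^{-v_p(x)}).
|1/296|_2 = 8

Step 1 — compute v_2(x) by factoring powers of 2 out of the numerator and denominator: v_2(1/296) = -3. Step 2 — apply |x|_p = p^{-v_p(x)} = 2^{3} = 8.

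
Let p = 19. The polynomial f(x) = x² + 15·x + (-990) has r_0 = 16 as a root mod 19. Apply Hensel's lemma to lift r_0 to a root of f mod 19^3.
r_2 = 5526 (mod 6859)

Hensel: r_{i+1} = r_i − f(r_i)·(f′(r_i))^{-1} mod 19^{i+2}, f′(x) = 2x + 15. Iterate:
  r_0 = 16 (mod 19)
  r_1 = 111 (mod 361)
  r_2 = 5526 (mod 6859)
Final: r = 5526 satisfies f(r) ≡ 0 mod 19^3.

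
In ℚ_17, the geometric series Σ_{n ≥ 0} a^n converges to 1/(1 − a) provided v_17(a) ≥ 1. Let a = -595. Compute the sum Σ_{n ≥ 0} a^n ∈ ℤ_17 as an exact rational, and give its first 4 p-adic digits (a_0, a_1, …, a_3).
Σ a^n = 1/(1 − a) = 1/596;  first 4 digits = (1, 16, 15, 2)

v_17(a) = 1 ≥ 1, so the series converges in ℤ_17 to 1/(1 − a) = 1/(1 − (-595)) = 1/596. Expand this rational in ℤ_17: compute digits iteratively via d_i = x_i mod 17, x_{i+1} = (x_i − d_i)/17. The first 4 digits are (1, 16, 15, 2).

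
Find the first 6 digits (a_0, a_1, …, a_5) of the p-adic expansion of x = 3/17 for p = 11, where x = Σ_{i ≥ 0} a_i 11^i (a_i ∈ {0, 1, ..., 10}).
(a_0, …, a_5) = (6, 4, 8, 7, 9, 3)

v_11(3/17) = 0 (numerator and denominator both coprime to 11), so x ∈ ℤ_11^×. Compute digits iteratively via a_i = x_i mod 11, x_{i+1} = (x_i − a_i)/11, with x_0 = x:
  x_0 = 3/17;  a_0 = 6;  x_1 = (x_0 − 6)/11 = -9/17
  x_1 = -9/17;  a_1 = 4;  x_2 = (x_1 − 4)/11 = -7/17
  x_2 = -7/17;  a_2 = 8;  x_3 = (x_2 − 8)/11 = -13/17
  x_3 = -13/17;  a_3 = 7;  x_4 = (x_3 − 7)/11 = -12/17
  x_4 = -12/17;  a_4 = 9;  x_5 = (x_4 − 9)/11 = -15/17
  x_5 = -15/17;  a_5 = 3;  x_6 = (x_5 − 3)/11 = -6/17
Digits: (6, 4, 8, 7, 9, 3).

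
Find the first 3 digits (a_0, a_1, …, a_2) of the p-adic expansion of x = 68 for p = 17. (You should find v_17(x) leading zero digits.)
(a_0, …, a_2) = (0, 4, 0)

v_17(68) = 1, so a_0 = ... = a_0 = 0. Factor out: x = 17^1 · u with u = 4 a unit in ℤ_17. Expand u iteratively via a_{v+i} = u_i mod 17, u_{i+1} = (u_i − a_{v+i})/17:
  u_0 = 4;  a_1 = 4;  u_1 = (u_0 − 4)/17 = 0
  u_1 = 0;  a_2 = 0;  u_2 = (u_1 − 0)/17 = 0
Digits: (0, 4, 0).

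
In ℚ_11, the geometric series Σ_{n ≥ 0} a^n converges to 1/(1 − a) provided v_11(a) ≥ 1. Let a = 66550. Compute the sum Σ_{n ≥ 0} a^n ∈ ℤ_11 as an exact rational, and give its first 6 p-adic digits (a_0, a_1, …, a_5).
Σ a^n = 1/(1 − a) = -1/66549;  first 6 digits = (1, 0, 0, 6, 4, 0)

v_11(a) = 3 ≥ 1, so the series converges in ℤ_11 to 1/(1 − a) = 1/(1 − 66550) = -1/66549. Expand this rational in ℤ_11: compute digits iteratively via d_i = x_i mod 11, x_{i+1} = (x_i − d_i)/11. The first 6 digits are (1, 0, 0, 6, 4, 0).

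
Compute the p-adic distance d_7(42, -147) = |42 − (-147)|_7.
d_7(42, -147) = 1/7

Step 1 — x − y = 42 − (-147) = 189. Step 2 — v_7(189) = 1 (factor: 189 = (7^1 · 27); the sign does not affect v_p). Step 3 — |x − y|_7 = 7^{-1} = 1/7.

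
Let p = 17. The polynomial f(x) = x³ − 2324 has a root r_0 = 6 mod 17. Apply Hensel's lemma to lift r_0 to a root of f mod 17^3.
r_2 = 4018 (mod 4913)

Hensel: r_{i+1} = r_i − f(r_i)/f′(r_i) mod 17^{i+2}, where f′(x) = 3x². Iterate:
  r_0 = 6 (mod 17)
  r_1 = 261 (mod 289)
  r_2 = 4018 (mod 4913)
Final: r = 4018 with f(r) ≡ 0 mod 17^3.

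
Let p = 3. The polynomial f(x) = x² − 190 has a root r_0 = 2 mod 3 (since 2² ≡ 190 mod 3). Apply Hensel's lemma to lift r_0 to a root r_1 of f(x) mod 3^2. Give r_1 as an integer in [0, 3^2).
r_1 = 8 (mod 9)

Hensel's recurrence: r_{i+1} = r_i − f(r_i)·(f′(r_i))^{-1} mod 3^{i+2}, with f′(x) = 2x. Iterate:
  r_0 = 2 (mod 3)
  r_1 = 8 (mod 9)
Final: r_1 = 8, and one checks f(r_1) ≡ 0 mod 3^2.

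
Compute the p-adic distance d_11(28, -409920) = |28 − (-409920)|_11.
d_11(28, -409920) = 1/14641

Step 1 — x − y = 28 − (-409920) = 409948. Step 2 — v_11(409948) = 4 (factor: 409948 = (11^4 · 28); the sign does not affect v_p). Step 3 — |x − y|_11 = 11^{-4} = 1/14641.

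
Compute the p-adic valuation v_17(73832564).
v_17(73832564) = 5

v_17(n) is the largest exponent k such that 17^k divides n. Factor out: 73832564 = 17^5 · 52. (Sign doesn't affect v_p.) So v_17(73832564) = 5.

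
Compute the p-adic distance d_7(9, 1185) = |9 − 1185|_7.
d_7(9, 1185) = 1/49

Step 1 — x − y = 9 − 1185 = -1176. Step 2 — v_7(-1176) = 2 (factor: -1176 = −(7^2 · 24); the sign does not affect v_p). Step 3 — |x − y|_7 = 7^{-2} = 1/49.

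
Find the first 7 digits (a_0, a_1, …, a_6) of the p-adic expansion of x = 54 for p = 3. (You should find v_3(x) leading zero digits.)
(a_0, …, a_6) = (0, 0, 0, 2, 0, 0, 0)

v_3(54) = 3, so a_0 = ... = a_2 = 0. Factor out: x = 3^3 · u with u = 2 a unit in ℤ_3. Expand u iteratively via a_{v+i} = u_i mod 3, u_{i+1} = (u_i − a_{v+i})/3:
  u_0 = 2;  a_3 = 2;  u_1 = (u_0 − 2)/3 = 0
  u_1 = 0;  a_4 = 0;  u_2 = (u_1 − 0)/3 = 0
  u_2 = 0;  a_5 = 0;  u_3 = (u_2 − 0)/3 = 0
  u_3 = 0;  a_6 = 0;  u_4 = (u_3 − 0)/3 = 0
Digits: (0, 0, 0, 2, 0, 0, 0).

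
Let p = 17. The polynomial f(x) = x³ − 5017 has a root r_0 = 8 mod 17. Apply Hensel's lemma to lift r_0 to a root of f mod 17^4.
r_3 = 37323 (mod 83521)

Hensel: r_{i+1} = r_i − f(r_i)/f′(r_i) mod 17^{i+2}, where f′(x) = 3x². Iterate:
  r_0 = 8 (mod 17)
  r_1 = 42 (mod 289)
  r_2 = 2932 (mod 4913)
  r_3 = 37323 (mod 83521)
Final: r = 37323 with f(r) ≡ 0 mod 17^4.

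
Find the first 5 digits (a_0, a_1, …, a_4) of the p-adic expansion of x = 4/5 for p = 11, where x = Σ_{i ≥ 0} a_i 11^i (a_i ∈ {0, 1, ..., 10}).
(a_0, …, a_4) = (3, 2, 2, 2, 2)

v_11(4/5) = 0 (numerator and denominator both coprime to 11), so x ∈ ℤ_11^×. Compute digits iteratively via a_i = x_i mod 11, x_{i+1} = (x_i − a_i)/11, with x_0 = x:
  x_0 = 4/5;  a_0 = 3;  x_1 = (x_0 − 3)/11 = -1/5
  x_1 = -1/5;  a_1 = 2;  x_2 = (x_1 − 2)/11 = -1/5
  x_2 = -1/5;  a_2 = 2;  x_3 = (x_2 − 2)/11 = -1/5
  x_3 = -1/5;  a_3 = 2;  x_4 = (x_3 − 2)/11 = -1/5
  x_4 = -1/5;  a_4 = 2;  x_5 = (x_4 − 2)/11 = -1/5
Digits: (3, 2, 2, 2, 2).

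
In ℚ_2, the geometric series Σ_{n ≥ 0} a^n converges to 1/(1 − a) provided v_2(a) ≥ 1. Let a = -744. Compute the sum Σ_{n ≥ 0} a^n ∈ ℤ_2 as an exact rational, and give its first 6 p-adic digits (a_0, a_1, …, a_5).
Σ a^n = 1/(1 − a) = 1/745;  first 6 digits = (1, 0, 0, 1, 1, 0)

v_2(a) = 3 ≥ 1, so the series converges in ℤ_2 to 1/(1 − a) = 1/(1 − (-744)) = 1/745. Expand this rational in ℤ_2: compute digits iteratively via d_i = x_i mod 2, x_{i+1} = (x_i − d_i)/2. The first 6 digits are (1, 0, 0, 1, 1, 0).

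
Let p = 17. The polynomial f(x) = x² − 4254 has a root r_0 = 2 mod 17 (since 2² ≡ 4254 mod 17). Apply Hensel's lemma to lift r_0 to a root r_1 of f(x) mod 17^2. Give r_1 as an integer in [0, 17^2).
r_1 = 53 (mod 289)

Hensel's recurrence: r_{i+1} = r_i − f(r_i)·(f′(r_i))^{-1} mod 17^{i+2}, with f′(x) = 2x. Iterate:
  r_0 = 2 (mod 17)
  r_1 = 53 (mod 289)
Final: r_1 = 53, and one checks f(r_1) ≡ 0 mod 17^2.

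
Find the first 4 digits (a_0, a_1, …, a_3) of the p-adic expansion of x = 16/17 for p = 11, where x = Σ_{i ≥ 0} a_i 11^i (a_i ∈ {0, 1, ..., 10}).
(a_0, …, a_3) = (10, 5, 4, 8)

v_11(16/17) = 0 (numerator and denominator both coprime to 11), so x ∈ ℤ_11^×. Compute digits iteratively via a_i = x_i mod 11, x_{i+1} = (x_i − a_i)/11, with x_0 = x:
  x_0 = 16/17;  a_0 = 10;  x_1 = (x_0 − 10)/11 = -14/17
  x_1 = -14/17;  a_1 = 5;  x_2 = (x_1 − 5)/11 = -9/17
  x_2 = -9/17;  a_2 = 4;  x_3 = (x_2 − 4)/11 = -7/17
  x_3 = -7/17;  a_3 = 8;  x_4 = (x_3 − 8)/11 = -13/17
Digits: (10, 5, 4, 8).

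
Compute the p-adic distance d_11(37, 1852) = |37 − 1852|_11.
d_11(37, 1852) = 1/121

Step 1 — x − y = 37 − 1852 = -1815. Step 2 — v_11(-1815) = 2 (factor: -1815 = −(11^2 · 15); the sign does not affect v_p). Step 3 — |x − y|_11 = 11^{-2} = 1/121.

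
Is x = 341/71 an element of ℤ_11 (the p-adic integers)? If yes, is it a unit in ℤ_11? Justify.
x ∈ ℤ_11 but not a unit; v_11(x) = 1 > 0

ℤ_11 = {x ∈ ℚ_11 : v_11(x) ≥ 0} and ℤ_11^× = {x ∈ ℤ_11 : v_11(x) = 0}. Here v_11(341/71) = v_11(num) − v_11(den) = 1; compare against these criteria.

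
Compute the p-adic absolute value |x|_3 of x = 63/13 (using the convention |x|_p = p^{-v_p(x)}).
|63/13|_3 = 1/9

Step 1 — compute v_3(x) by factoring powers of 3 out of the numerator and denominator: v_3(63/13) = 2. Step 2 — apply |x|_p = p^{-v_p(x)} = 3^{-2} = 1/9.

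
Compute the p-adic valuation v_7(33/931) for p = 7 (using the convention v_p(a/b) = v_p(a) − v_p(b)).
v_7(33/931) = -2

Factor powers of 7 from the numerator and denominator of the reduced fraction: 33 = 7^0 · 33 and 931 = 7^2 · 19. Apply v_p(a/b) = v_p(a) − v_p(b): v_7(33/931) = 0 − 2 = -2.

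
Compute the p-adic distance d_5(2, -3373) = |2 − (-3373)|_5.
d_5(2, -3373) = 1/125

Step 1 — x − y = 2 − (-3373) = 3375. Step 2 — v_5(3375) = 3 (factor: 3375 = (5^3 · 27); the sign does not affect v_p). Step 3 — |x − y|_5 = 5^{-3} = 1/125.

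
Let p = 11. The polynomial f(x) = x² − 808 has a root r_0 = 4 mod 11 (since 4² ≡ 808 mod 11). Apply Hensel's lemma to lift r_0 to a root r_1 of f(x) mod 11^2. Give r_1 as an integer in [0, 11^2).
r_1 = 103 (mod 121)

Hensel's recurrence: r_{i+1} = r_i − f(r_i)·(f′(r_i))^{-1} mod 11^{i+2}, with f′(x) = 2x. Iterate:
  r_0 = 4 (mod 11)
  r_1 = 103 (mod 121)
Final: r_1 = 103, and one checks f(r_1) ≡ 0 mod 11^2.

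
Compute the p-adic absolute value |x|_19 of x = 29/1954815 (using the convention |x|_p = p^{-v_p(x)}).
|29/1954815|_19 = 130321

Step 1 — compute v_19(x) by factoring powers of 19 out of the numerator and denominator: v_19(29/1954815) = -4. Step 2 — apply |x|_p = p^{-v_p(x)} = 19^{4} = 130321.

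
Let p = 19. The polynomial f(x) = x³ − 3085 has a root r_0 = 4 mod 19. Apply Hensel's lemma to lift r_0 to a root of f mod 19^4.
r_3 = 4241 (mod 130321)

Hensel: r_{i+1} = r_i − f(r_i)/f′(r_i) mod 19^{i+2}, where f′(x) = 3x². Iterate:
  r_0 = 4 (mod 19)
  r_1 = 270 (mod 361)
  r_2 = 4241 (mod 6859)
  r_3 = 4241 (mod 130321)
Final: r = 4241 with f(r) ≡ 0 mod 19^4.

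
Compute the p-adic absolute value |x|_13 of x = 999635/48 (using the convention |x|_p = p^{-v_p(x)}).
|999635/48|_13 = 1/28561

Step 1 — compute v_13(x) by factoring powers of 13 out of the numerator and denominator: v_13(999635/48) = 4. Step 2 — apply |x|_p = p^{-v_p(x)} = 13^{-4} = 1/28561.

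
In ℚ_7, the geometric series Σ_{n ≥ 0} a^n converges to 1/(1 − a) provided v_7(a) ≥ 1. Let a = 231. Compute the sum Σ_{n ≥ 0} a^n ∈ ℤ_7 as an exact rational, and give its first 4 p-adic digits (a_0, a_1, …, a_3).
Σ a^n = 1/(1 − a) = -1/230;  first 4 digits = (1, 5, 1, 1)

v_7(a) = 1 ≥ 1, so the series converges in ℤ_7 to 1/(1 − a) = 1/(1 − 231) = -1/230. Expand this rational in ℤ_7: compute digits iteratively via d_i = x_i mod 7, x_{i+1} = (x_i − d_i)/7. The first 4 digits are (1, 5, 1, 1).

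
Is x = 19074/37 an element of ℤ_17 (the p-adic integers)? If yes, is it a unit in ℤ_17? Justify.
x ∈ ℤ_17 but not a unit; v_17(x) = 2 > 0

ℤ_17 = {x ∈ ℚ_17 : v_17(x) ≥ 0} and ℤ_17^× = {x ∈ ℤ_17 : v_17(x) = 0}. Here v_17(19074/37) = v_17(num) − v_17(den) = 2; compare against these criteria.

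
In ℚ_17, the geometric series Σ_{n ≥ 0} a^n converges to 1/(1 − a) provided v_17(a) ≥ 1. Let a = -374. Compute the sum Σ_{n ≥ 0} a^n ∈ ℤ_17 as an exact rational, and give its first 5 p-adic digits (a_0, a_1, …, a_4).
Σ a^n = 1/(1 − a) = 1/375;  first 5 digits = (1, 12, 6, 5, 0)

v_17(a) = 1 ≥ 1, so the series converges in ℤ_17 to 1/(1 − a) = 1/(1 − (-374)) = 1/375. Expand this rational in ℤ_17: compute digits iteratively via d_i = x_i mod 17, x_{i+1} = (x_i − d_i)/17. The first 5 digits are (1, 12, 6, 5, 0).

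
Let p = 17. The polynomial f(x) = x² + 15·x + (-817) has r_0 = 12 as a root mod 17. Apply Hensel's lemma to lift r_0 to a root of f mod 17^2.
r_1 = 284 (mod 289)

Hensel: r_{i+1} = r_i − f(r_i)·(f′(r_i))^{-1} mod 17^{i+2}, f′(x) = 2x + 15. Iterate:
  r_0 = 12 (mod 17)
  r_1 = 284 (mod 289)
Final: r = 284 satisfies f(r) ≡ 0 mod 17^2.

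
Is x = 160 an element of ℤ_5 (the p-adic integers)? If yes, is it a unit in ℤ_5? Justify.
x ∈ ℤ_5 but not a unit; v_5(x) = 1 > 0

ℤ_5 = {x ∈ ℚ_5 : v_5(x) ≥ 0} and ℤ_5^× = {x ∈ ℤ_5 : v_5(x) = 0}. Here v_5(160) = v_5(num) − v_5(den) = 1; compare against these criteria.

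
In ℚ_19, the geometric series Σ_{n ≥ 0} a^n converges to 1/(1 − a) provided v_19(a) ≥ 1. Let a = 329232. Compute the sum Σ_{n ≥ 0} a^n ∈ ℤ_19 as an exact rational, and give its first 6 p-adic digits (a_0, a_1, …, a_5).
Σ a^n = 1/(1 − a) = -1/329231;  first 6 digits = (1, 0, 0, 10, 2, 0)

v_19(a) = 3 ≥ 1, so the series converges in ℤ_19 to 1/(1 − a) = 1/(1 − 329232) = -1/329231. Expand this rational in ℤ_19: compute digits iteratively via d_i = x_i mod 19, x_{i+1} = (x_i − d_i)/19. The first 6 digits are (1, 0, 0, 10, 2, 0).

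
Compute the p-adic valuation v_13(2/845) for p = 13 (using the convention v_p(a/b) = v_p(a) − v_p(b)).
v_13(2/845) = -2

Factor powers of 13 from the numerator and denominator of the reduced fraction: 2 = 13^0 · 2 and 845 = 13^2 · 5. Apply v_p(a/b) = v_p(a) − v_p(b): v_13(2/845) = 0 − 2 = -2.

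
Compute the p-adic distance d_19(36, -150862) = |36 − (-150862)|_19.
d_19(36, -150862) = 1/6859

Step 1 — x − y = 36 − (-150862) = 150898. Step 2 — v_19(150898) = 3 (factor: 150898 = (19^3 · 22); the sign does not affect v_p). Step 3 — |x − y|_19 = 19^{-3} = 1/6859.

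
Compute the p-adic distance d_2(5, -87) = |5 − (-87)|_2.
d_2(5, -87) = 1/4

Step 1 — x − y = 5 − (-87) = 92. Step 2 — v_2(92) = 2 (factor: 92 = (2^2 · 23); the sign does not affect v_p). Step 3 — |x − y|_2 = 2^{-2} = 1/4.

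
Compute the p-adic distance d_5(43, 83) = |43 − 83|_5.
d_5(43, 83) = 1/5

Step 1 — x − y = 43 − 83 = -40. Step 2 — v_5(-40) = 1 (factor: -40 = −(5^1 · 8); the sign does not affect v_p). Step 3 — |x − y|_5 = 5^{-1} = 1/5.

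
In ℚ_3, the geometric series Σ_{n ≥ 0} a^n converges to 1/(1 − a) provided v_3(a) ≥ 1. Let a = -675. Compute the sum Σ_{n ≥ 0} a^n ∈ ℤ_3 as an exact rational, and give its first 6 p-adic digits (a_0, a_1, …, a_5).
Σ a^n = 1/(1 − a) = 1/676;  first 6 digits = (1, 0, 0, 2, 0, 0)

v_3(a) = 3 ≥ 1, so the series converges in ℤ_3 to 1/(1 − a) = 1/(1 − (-675)) = 1/676. Expand this rational in ℤ_3: compute digits iteratively via d_i = x_i mod 3, x_{i+1} = (x_i − d_i)/3. The first 6 digits are (1, 0, 0, 2, 0, 0).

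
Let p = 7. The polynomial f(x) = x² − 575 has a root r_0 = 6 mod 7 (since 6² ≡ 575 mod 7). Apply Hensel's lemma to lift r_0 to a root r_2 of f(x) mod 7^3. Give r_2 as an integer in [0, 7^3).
r_2 = 251 (mod 343)

Hensel's recurrence: r_{i+1} = r_i − f(r_i)·(f′(r_i))^{-1} mod 7^{i+2}, with f′(x) = 2x. Iterate:
  r_0 = 6 (mod 7)
  r_1 = 6 (mod 49)
  r_2 = 251 (mod 343)
Final: r_2 = 251, and one checks f(r_2) ≡ 0 mod 7^3.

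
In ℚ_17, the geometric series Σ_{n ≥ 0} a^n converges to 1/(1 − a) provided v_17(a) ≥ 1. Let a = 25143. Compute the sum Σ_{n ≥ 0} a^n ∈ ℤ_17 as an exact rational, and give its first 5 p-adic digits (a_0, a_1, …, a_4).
Σ a^n = 1/(1 − a) = -1/25142;  first 5 digits = (1, 0, 2, 5, 4)

v_17(a) = 2 ≥ 1, so the series converges in ℤ_17 to 1/(1 − a) = 1/(1 − 25143) = -1/25142. Expand this rational in ℤ_17: compute digits iteratively via d_i = x_i mod 17, x_{i+1} = (x_i − d_i)/17. The first 5 digits are (1, 0, 2, 5, 4).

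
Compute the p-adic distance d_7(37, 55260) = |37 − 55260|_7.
d_7(37, 55260) = 1/2401

Step 1 — x − y = 37 − 55260 = -55223. Step 2 — v_7(-55223) = 4 (factor: -55223 = −(7^4 · 23); the sign does not affect v_p). Step 3 — |x − y|_7 = 7^{-4} = 1/2401.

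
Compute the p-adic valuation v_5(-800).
v_5(-800) = 2

v_5(n) is the largest exponent k such that 5^k divides n. Factor out: -800 = -5^2 · 32. (Sign doesn't affect v_p.) So v_5(-800) = 2.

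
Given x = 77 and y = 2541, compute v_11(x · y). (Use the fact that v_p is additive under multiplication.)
v_11(195657) = 3

v_p(x) = 1 (factor: 77 = 11^1 · 7); v_p(y) = 2 (factor: 2541 = 11^2 · 21). Additivity: v_p(xy) = v_p(x) + v_p(y) = 1 + 2 = 3. (Direct check: xy = 195657 = 11^3 · (147).)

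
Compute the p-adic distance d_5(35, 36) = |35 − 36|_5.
d_5(35, 36) = 1

Step 1 — x − y = 35 − 36 = -1. Step 2 — v_5(-1) = 0 (factor: -1 = −(5^0 · 1); the sign does not affect v_p). Step 3 — |x − y|_5 = 5^{0} = 1.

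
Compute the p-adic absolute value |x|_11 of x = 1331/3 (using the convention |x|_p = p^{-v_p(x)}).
|1331/3|_11 = 1/1331

Step 1 — compute v_11(x) by factoring powers of 11 out of the numerator and denominator: v_11(1331/3) = 3. Step 2 — apply |x|_p = p^{-v_p(x)} = 11^{-3} = 1/1331.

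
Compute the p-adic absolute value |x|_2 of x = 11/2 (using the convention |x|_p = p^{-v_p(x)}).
|11/2|_2 = 2

Step 1 — compute v_2(x) by factoring powers of 2 out of the numerator and denominator: v_2(11/2) = -1. Step 2 — apply |x|_p = p^{-v_p(x)} = 2^{1} = 2.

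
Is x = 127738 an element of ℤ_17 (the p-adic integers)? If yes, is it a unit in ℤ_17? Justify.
x ∈ ℤ_17 but not a unit; v_17(x) = 3 > 0

ℤ_17 = {x ∈ ℚ_17 : v_17(x) ≥ 0} and ℤ_17^× = {x ∈ ℤ_17 : v_17(x) = 0}. Here v_17(127738) = v_17(num) − v_17(den) = 3; compare against these criteria.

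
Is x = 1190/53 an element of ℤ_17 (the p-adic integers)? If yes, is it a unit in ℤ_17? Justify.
x ∈ ℤ_17 but not a unit; v_17(x) = 1 > 0

ℤ_17 = {x ∈ ℚ_17 : v_17(x) ≥ 0} and ℤ_17^× = {x ∈ ℤ_17 : v_17(x) = 0}. Here v_17(1190/53) = v_17(num) − v_17(den) = 1; compare against these criteria.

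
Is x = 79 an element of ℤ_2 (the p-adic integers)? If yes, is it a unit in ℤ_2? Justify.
x ∈ ℤ_2^× (unit); v_2(x) = 0

ℤ_2 = {x ∈ ℚ_2 : v_2(x) ≥ 0} and ℤ_2^× = {x ∈ ℤ_2 : v_2(x) = 0}. Here v_2(79) = v_2(num) − v_2(den) = 0; compare against these criteria.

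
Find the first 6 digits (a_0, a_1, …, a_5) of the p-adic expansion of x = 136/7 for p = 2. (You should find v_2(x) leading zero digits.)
(a_0, …, a_5) = (0, 0, 0, 1, 1, 1)

v_2(136/7) = 3, so a_0 = ... = a_2 = 0. Factor out: x = 2^3 · u with u = 17/7 a unit in ℤ_2. Expand u iteratively via a_{v+i} = u_i mod 2, u_{i+1} = (u_i − a_{v+i})/2:
  u_0 = 17/7;  a_3 = 1;  u_1 = (u_0 − 1)/2 = 5/7
  u_1 = 5/7;  a_4 = 1;  u_2 = (u_1 − 1)/2 = -1/7
  u_2 = -1/7;  a_5 = 1;  u_3 = (u_2 − 1)/2 = -4/7
Digits: (0, 0, 0, 1, 1, 1).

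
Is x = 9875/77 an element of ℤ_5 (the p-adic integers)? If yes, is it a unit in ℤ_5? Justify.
x ∈ ℤ_5 but not a unit; v_5(x) = 3 > 0

ℤ_5 = {x ∈ ℚ_5 : v_5(x) ≥ 0} and ℤ_5^× = {x ∈ ℤ_5 : v_5(x) = 0}. Here v_5(9875/77) = v_5(num) − v_5(den) = 3; compare against these criteria.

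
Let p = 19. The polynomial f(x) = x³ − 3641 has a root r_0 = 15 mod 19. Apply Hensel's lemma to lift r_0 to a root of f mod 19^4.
r_3 = 39535 (mod 130321)

Hensel: r_{i+1} = r_i − f(r_i)/f′(r_i) mod 19^{i+2}, where f′(x) = 3x². Iterate:
  r_0 = 15 (mod 19)
  r_1 = 186 (mod 361)
  r_2 = 5240 (mod 6859)
  r_3 = 39535 (mod 130321)
Final: r = 39535 with f(r) ≡ 0 mod 19^4.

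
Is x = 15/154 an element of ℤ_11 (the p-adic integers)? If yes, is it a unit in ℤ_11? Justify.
x ∉ ℤ_11 (v_11(x) = -1 < 0)

ℤ_11 = {x ∈ ℚ_11 : v_11(x) ≥ 0} and ℤ_11^× = {x ∈ ℤ_11 : v_11(x) = 0}. Here v_11(15/154) = v_11(num) − v_11(den) = -1; compare against these criteria.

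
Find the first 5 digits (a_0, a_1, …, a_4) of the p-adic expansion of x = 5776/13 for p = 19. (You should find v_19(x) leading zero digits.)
(a_0, …, a_4) = (0, 0, 10, 1, 16)

v_19(5776/13) = 2, so a_0 = ... = a_1 = 0. Factor out: x = 19^2 · u with u = 16/13 a unit in ℤ_19. Expand u iteratively via a_{v+i} = u_i mod 19, u_{i+1} = (u_i − a_{v+i})/19:
  u_0 = 16/13;  a_2 = 10;  u_1 = (u_0 − 10)/19 = -6/13
  u_1 = -6/13;  a_3 = 1;  u_2 = (u_1 − 1)/19 = -1/13
  u_2 = -1/13;  a_4 = 16;  u_3 = (u_2 − 16)/19 = -11/13
Digits: (0, 0, 10, 1, 16).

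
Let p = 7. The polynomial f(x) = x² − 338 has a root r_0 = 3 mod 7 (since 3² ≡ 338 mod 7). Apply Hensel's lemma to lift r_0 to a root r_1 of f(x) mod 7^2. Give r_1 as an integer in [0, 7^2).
r_1 = 17 (mod 49)

Hensel's recurrence: r_{i+1} = r_i − f(r_i)·(f′(r_i))^{-1} mod 7^{i+2}, with f′(x) = 2x. Iterate:
  r_0 = 3 (mod 7)
  r_1 = 17 (mod 49)
Final: r_1 = 17, and one checks f(r_1) ≡ 0 mod 7^2.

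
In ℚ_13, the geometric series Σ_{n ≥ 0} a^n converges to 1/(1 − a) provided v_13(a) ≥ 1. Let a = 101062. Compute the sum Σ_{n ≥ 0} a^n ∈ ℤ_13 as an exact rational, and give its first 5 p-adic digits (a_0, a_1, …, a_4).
Σ a^n = 1/(1 − a) = -1/101061;  first 5 digits = (1, 0, 0, 7, 3)

v_13(a) = 3 ≥ 1, so the series converges in ℤ_13 to 1/(1 − a) = 1/(1 − 101062) = -1/101061. Expand this rational in ℤ_13: compute digits iteratively via d_i = x_i mod 13, x_{i+1} = (x_i − d_i)/13. The first 5 digits are (1, 0, 0, 7, 3).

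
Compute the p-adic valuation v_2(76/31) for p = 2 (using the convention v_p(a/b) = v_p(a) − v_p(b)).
v_2(76/31) = 2

Factor powers of 2 from the numerator and denominator of the reduced fraction: 76 = 2^2 · 19 and 31 = 2^0 · 31. Apply v_p(a/b) = v_p(a) − v_p(b): v_2(76/31) = 2 − 0 = 2.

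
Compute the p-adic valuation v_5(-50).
v_5(-50) = 2

v_5(n) is the largest exponent k such that 5^k divides n. Factor out: -50 = -5^2 · 2. (Sign doesn't affect v_p.) So v_5(-50) = 2.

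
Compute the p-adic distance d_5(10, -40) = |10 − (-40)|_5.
d_5(10, -40) = 1/25

Step 1 — x − y = 10 − (-40) = 50. Step 2 — v_5(50) = 2 (factor: 50 = (5^2 · 2); the sign does not affect v_p). Step 3 — |x − y|_5 = 5^{-2} = 1/25.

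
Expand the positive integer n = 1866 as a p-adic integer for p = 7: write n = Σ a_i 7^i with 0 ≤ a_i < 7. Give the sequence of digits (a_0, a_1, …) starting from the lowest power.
(a_0, a_1, …) = (4, 0, 3, 5)

Repeated division by 7 gives the digits low-to-high: 1866 = 4 + 3·7^2 + 5·7^3. Digit sequence: (4, 0, 3, 5).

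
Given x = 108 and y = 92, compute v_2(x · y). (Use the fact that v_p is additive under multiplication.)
v_2(9936) = 4

v_p(x) = 2 (factor: 108 = 2^2 · 27); v_p(y) = 2 (factor: 92 = 2^2 · 23). Additivity: v_p(xy) = v_p(x) + v_p(y) = 2 + 2 = 4. (Direct check: xy = 9936 = 2^4 · (621).)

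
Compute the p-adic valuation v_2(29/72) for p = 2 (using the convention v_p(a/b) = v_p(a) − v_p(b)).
v_2(29/72) = -3

Factor powers of 2 from the numerator and denominator of the reduced fraction: 29 = 2^0 · 29 and 72 = 2^3 · 9. Apply v_p(a/b) = v_p(a) − v_p(b): v_2(29/72) = 0 − 3 = -3.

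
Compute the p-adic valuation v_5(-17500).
v_5(-17500) = 4

v_5(n) is the largest exponent k such that 5^k divides n. Factor out: -17500 = -5^4 · 28. (Sign doesn't affect v_p.) So v_5(-17500) = 4.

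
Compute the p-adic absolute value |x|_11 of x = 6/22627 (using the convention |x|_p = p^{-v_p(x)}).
|6/22627|_11 = 1331

Step 1 — compute v_11(x) by factoring powers of 11 out of the numerator and denominator: v_11(6/22627) = -3. Step 2 — apply |x|_p = p^{-v_p(x)} = 11^{3} = 1331.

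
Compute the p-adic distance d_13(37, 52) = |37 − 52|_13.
d_13(37, 52) = 1

Step 1 — x − y = 37 − 52 = -15. Step 2 — v_13(-15) = 0 (factor: -15 = −(13^0 · 15); the sign does not affect v_p). Step 3 — |x − y|_13 = 13^{0} = 1.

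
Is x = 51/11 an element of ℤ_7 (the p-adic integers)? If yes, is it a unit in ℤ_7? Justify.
x ∈ ℤ_7^× (unit); v_7(x) = 0

ℤ_7 = {x ∈ ℚ_7 : v_7(x) ≥ 0} and ℤ_7^× = {x ∈ ℤ_7 : v_7(x) = 0}. Here v_7(51/11) = v_7(num) − v_7(den) = 0; compare against these criteria.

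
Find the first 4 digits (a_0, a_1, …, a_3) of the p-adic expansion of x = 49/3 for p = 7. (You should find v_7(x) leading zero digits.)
(a_0, …, a_3) = (0, 0, 5, 4)

v_7(49/3) = 2, so a_0 = ... = a_1 = 0. Factor out: x = 7^2 · u with u = 1/3 a unit in ℤ_7. Expand u iteratively via a_{v+i} = u_i mod 7, u_{i+1} = (u_i − a_{v+i})/7:
  u_0 = 1/3;  a_2 = 5;  u_1 = (u_0 − 5)/7 = -2/3
  u_1 = -2/3;  a_3 = 4;  u_2 = (u_1 − 4)/7 = -2/3
Digits: (0, 0, 5, 4).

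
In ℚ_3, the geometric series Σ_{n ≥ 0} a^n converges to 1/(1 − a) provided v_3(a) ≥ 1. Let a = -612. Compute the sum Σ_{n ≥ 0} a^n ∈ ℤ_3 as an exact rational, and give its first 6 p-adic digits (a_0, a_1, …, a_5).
Σ a^n = 1/(1 − a) = 1/613;  first 6 digits = (1, 0, 1, 1, 2, 2)

v_3(a) = 2 ≥ 1, so the series converges in ℤ_3 to 1/(1 − a) = 1/(1 − (-612)) = 1/613. Expand this rational in ℤ_3: compute digits iteratively via d_i = x_i mod 3, x_{i+1} = (x_i − d_i)/3. The first 6 digits are (1, 0, 1, 1, 2, 2).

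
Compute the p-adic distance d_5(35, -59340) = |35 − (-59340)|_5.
d_5(35, -59340) = 1/3125

Step 1 — x − y = 35 − (-59340) = 59375. Step 2 — v_5(59375) = 5 (factor: 59375 = (5^5 · 19); the sign does not affect v_p). Step 3 — |x − y|_5 = 5^{-5} = 1/3125.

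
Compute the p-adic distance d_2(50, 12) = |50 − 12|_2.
d_2(50, 12) = 1/2

Step 1 — x − y = 50 − 12 = 38. Step 2 — v_2(38) = 1 (factor: 38 = (2^1 · 19); the sign does not affect v_p). Step 3 — |x − y|_2 = 2^{-1} = 1/2.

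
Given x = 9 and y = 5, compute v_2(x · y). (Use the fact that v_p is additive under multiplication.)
v_2(45) = 0

v_p(x) = 0 (factor: 9 = 2^0 · 9); v_p(y) = 0 (factor: 5 = 2^0 · 5). Additivity: v_p(xy) = v_p(x) + v_p(y) = 0 + 0 = 0. (Direct check: xy = 45 = 2^0 · (45).)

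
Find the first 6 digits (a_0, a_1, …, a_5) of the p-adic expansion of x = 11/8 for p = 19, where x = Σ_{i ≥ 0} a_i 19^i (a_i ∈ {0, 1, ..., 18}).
(a_0, …, a_5) = (18, 11, 16, 11, 16, 11)

v_19(11/8) = 0 (numerator and denominator both coprime to 19), so x ∈ ℤ_19^×. Compute digits iteratively via a_i = x_i mod 19, x_{i+1} = (x_i − a_i)/19, with x_0 = x:
  x_0 = 11/8;  a_0 = 18;  x_1 = (x_0 − 18)/19 = -7/8
  x_1 = -7/8;  a_1 = 11;  x_2 = (x_1 − 11)/19 = -5/8
  x_2 = -5/8;  a_2 = 16;  x_3 = (x_2 − 16)/19 = -7/8
  x_3 = -7/8;  a_3 = 11;  x_4 = (x_3 − 11)/19 = -5/8
  x_4 = -5/8;  a_4 = 16;  x_5 = (x_4 − 16)/19 = -7/8
  x_5 = -7/8;  a_5 = 11;  x_6 = (x_5 − 11)/19 = -5/8
Digits: (18, 11, 16, 11, 16, 11).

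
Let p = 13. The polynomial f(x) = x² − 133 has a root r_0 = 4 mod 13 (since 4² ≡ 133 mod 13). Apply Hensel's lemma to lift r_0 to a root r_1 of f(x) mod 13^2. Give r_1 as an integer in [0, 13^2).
r_1 = 82 (mod 169)

Hensel's recurrence: r_{i+1} = r_i − f(r_i)·(f′(r_i))^{-1} mod 13^{i+2}, with f′(x) = 2x. Iterate:
  r_0 = 4 (mod 13)
  r_1 = 82 (mod 169)
Final: r_1 = 82, and one checks f(r_1) ≡ 0 mod 13^2.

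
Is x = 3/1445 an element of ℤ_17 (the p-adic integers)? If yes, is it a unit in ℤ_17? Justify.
x ∉ ℤ_17 (v_17(x) = -2 < 0)

ℤ_17 = {x ∈ ℚ_17 : v_17(x) ≥ 0} and ℤ_17^× = {x ∈ ℤ_17 : v_17(x) = 0}. Here v_17(3/1445) = v_17(num) − v_17(den) = -2; compare against these criteria.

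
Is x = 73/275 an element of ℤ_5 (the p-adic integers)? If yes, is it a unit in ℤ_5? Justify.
x ∉ ℤ_5 (v_5(x) = -2 < 0)

ℤ_5 = {x ∈ ℚ_5 : v_5(x) ≥ 0} and ℤ_5^× = {x ∈ ℤ_5 : v_5(x) = 0}. Here v_5(73/275) = v_5(num) − v_5(den) = -2; compare against these criteria.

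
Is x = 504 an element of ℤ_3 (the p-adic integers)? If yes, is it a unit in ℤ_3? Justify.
x ∈ ℤ_3 but not a unit; v_3(x) = 2 > 0

ℤ_3 = {x ∈ ℚ_3 : v_3(x) ≥ 0} and ℤ_3^× = {x ∈ ℤ_3 : v_3(x) = 0}. Here v_3(504) = v_3(num) − v_3(den) = 2; compare against these criteria.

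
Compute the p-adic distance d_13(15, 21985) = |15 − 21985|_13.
d_13(15, 21985) = 1/2197

Step 1 — x − y = 15 − 21985 = -21970. Step 2 — v_13(-21970) = 3 (factor: -21970 = −(13^3 · 10); the sign does not affect v_p). Step 3 — |x − y|_13 = 13^{-3} = 1/2197.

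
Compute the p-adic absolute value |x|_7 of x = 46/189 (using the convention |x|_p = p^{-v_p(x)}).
|46/189|_7 = 7

Step 1 — compute v_7(x) by factoring powers of 7 out of the numerator and denominator: v_7(46/189) = -1. Step 2 — apply |x|_p = p^{-v_p(x)} = 7^{1} = 7.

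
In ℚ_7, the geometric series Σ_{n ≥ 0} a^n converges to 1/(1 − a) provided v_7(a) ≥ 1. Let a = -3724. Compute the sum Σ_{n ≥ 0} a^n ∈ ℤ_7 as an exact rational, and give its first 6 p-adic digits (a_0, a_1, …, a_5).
Σ a^n = 1/(1 − a) = 1/3725;  first 6 digits = (1, 0, 1, 3, 6, 5)

v_7(a) = 2 ≥ 1, so the series converges in ℤ_7 to 1/(1 − a) = 1/(1 − (-3724)) = 1/3725. Expand this rational in ℤ_7: compute digits iteratively via d_i = x_i mod 7, x_{i+1} = (x_i − d_i)/7. The first 6 digits are (1, 0, 1, 3, 6, 5).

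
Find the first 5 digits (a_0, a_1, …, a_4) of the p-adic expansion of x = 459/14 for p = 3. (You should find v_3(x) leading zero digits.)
(a_0, …, a_4) = (0, 0, 0, 1, 2)

v_3(459/14) = 3, so a_0 = ... = a_2 = 0. Factor out: x = 3^3 · u with u = 17/14 a unit in ℤ_3. Expand u iteratively via a_{v+i} = u_i mod 3, u_{i+1} = (u_i − a_{v+i})/3:
  u_0 = 17/14;  a_3 = 1;  u_1 = (u_0 − 1)/3 = 1/14
  u_1 = 1/14;  a_4 = 2;  u_2 = (u_1 − 2)/3 = -9/14
Digits: (0, 0, 0, 1, 2).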